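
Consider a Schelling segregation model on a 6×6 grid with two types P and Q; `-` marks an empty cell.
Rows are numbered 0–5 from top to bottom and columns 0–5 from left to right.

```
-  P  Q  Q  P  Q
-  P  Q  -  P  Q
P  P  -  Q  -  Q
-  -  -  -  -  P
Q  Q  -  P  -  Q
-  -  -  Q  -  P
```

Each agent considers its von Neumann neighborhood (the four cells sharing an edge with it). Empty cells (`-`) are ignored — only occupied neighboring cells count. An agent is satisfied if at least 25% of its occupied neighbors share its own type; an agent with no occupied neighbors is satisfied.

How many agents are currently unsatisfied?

5

(0,1)P 1/2 ✓
(0,2)Q 2/3 ✓
(0,3)Q 1/2 ✓
(0,4)P 1/3 ✓
(0,5)Q 1/2 ✓
(1,1)P 2/3 ✓
(1,2)Q 1/2 ✓
(1,4)P 1/2 ✓
(1,5)Q 2/3 ✓
(2,0)P 1/1 ✓
(2,1)P 2/2 ✓
(2,3)Q 0/0 ✓
(2,5)Q 1/2 ✓
(3,5)P 0/2 ✗
(4,0)Q 1/1 ✓
(4,1)Q 1/1 ✓
(4,3)P 0/1 ✗
(4,5)Q 0/2 ✗
(5,3)Q 0/1 ✗
(5,5)P 0/1 ✗
Unsatisfied: (3,5), (4,3), (4,5), (5,3), (5,5) — 5 in total.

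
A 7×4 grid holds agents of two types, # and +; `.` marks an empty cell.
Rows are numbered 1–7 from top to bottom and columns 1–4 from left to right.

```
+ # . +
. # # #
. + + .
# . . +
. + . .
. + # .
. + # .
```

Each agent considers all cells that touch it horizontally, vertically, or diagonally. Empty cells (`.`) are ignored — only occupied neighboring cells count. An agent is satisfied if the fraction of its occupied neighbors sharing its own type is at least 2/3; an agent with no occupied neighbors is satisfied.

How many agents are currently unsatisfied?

13

(1,1)+ 0/2 ✗
(1,2)# 2/3 ✓
(1,4)+ 0/2 ✗
(2,2)# 2/5 ✗
(2,3)# 3/6 ✗
(2,4)# 1/3 ✗
(3,2)+ 1/4 ✗
(3,3)+ 2/5 ✗
(4,1)# 0/2 ✗
(4,4)+ 1/1 ✓
(5,2)+ 1/3 ✗
(6,2)+ 2/4 ✗
(6,3)# 1/4 ✗
(7,2)+ 1/3 ✗
(7,3)# 1/3 ✗
Unsatisfied: (1,1), (1,4), (2,2), (2,3), (2,4), (3,2), (3,3), (4,1), (5,2), (6,2), (6,3), (7,2), (7,3) — 13 in total.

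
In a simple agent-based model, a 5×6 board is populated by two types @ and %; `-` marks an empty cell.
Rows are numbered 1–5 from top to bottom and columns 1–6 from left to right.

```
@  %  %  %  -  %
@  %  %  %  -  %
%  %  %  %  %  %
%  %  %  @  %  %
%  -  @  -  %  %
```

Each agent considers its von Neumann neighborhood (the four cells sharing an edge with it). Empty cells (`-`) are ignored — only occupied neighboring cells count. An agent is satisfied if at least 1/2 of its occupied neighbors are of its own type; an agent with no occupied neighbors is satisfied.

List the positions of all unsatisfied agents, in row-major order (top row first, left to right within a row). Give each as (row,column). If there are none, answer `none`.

Row 1: (1,1)@ 1/2 ✓ · (1,2)% 2/3 ✓ · (1,3)% 3/3 ✓ · (1,4)% 2/2 ✓ · (1,6)% 1/1 ✓
Row 2: (2,1)@ 1/3 ✗ · (2,2)% 3/4 ✓ · (2,3)% 4/4 ✓ · (2,4)% 3/3 ✓ · (2,6)% 2/2 ✓
Row 3: (3,1)% 2/3 ✓ · (3,2)% 4/4 ✓ · (3,3)% 4/4 ✓ · (3,4)% 3/4 ✓ · (3,5)% 3/3 ✓ · (3,6)% 3/3 ✓
Row 4: (4,1)% 3/3 ✓ · (4,2)% 3/3 ✓ · (4,3)% 2/4 ✓ · (4,4)@ 0/3 ✗ · (4,5)% 3/4 ✓ · (4,6)% 3/3 ✓
Row 5: (5,1)% 1/1 ✓ · (5,3)@ 0/1 ✗ · (5,5)% 2/2 ✓ · (5,6)% 2/2 ✓

(2,1), (4,4), (5,3)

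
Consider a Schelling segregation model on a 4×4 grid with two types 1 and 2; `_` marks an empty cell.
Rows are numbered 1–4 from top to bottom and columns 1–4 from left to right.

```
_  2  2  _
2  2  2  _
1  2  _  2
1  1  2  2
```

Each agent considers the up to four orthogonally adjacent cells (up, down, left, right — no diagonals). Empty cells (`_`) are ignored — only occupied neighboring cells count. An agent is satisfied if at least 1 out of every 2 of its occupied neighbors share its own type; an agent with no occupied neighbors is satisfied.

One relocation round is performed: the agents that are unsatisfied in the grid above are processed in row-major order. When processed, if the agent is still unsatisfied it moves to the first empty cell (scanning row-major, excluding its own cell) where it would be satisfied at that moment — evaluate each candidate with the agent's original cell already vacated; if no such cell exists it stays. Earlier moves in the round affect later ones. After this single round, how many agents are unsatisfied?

Initially unsatisfied (in order): (3,1), (3,2), (4,2).
  (3,1): no empty cell satisfies it; stays.
  (3,2) → (1,1).
  (4,2): now satisfied by earlier moves; stays.
Resulting grid:
2 2 2 _
2 2 2 _
1 _ _ 2
1 1 2 2
All satisfied now.

0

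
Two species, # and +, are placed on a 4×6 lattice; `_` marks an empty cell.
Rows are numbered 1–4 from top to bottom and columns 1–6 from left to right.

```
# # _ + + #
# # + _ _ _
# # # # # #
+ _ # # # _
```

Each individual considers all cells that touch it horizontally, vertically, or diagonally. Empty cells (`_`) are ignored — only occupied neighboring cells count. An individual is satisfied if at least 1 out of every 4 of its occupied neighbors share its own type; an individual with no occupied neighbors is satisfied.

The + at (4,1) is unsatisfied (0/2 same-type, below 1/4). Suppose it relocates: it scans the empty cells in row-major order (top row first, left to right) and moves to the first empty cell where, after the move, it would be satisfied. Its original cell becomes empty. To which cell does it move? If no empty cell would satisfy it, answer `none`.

Vacating (4,1). Empty cells in order:
  (1,3): 2/4 same-type → satisfied — stop here.

(1,3)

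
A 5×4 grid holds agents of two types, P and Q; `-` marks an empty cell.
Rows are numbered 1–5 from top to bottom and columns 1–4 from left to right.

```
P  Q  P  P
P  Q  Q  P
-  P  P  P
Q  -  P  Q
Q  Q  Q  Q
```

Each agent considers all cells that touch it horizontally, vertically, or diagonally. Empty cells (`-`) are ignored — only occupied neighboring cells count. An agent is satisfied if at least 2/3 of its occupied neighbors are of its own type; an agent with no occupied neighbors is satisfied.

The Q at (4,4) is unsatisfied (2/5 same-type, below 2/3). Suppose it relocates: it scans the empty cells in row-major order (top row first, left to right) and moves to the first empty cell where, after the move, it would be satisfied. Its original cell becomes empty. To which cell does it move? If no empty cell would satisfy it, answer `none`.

Vacating (4,4). Empty cells in order:
  (3,1): 2/4 same-type → still unsatisfied.
  (4,2): 4/7 same-type → still unsatisfied.

none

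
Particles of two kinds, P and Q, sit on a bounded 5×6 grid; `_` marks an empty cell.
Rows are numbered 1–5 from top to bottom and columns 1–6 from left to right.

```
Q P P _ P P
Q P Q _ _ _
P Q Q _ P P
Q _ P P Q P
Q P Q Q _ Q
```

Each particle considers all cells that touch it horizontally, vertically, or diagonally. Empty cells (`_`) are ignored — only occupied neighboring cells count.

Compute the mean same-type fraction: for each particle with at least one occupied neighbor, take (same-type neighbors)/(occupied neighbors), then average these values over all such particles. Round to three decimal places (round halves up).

(1,1)Q 1/3
(1,2)P 2/5
(1,3)P 2/3
(1,5)P 1/1
(1,6)P 1/1
(2,1)Q 2/5
(2,2)P 3/8
(2,3)Q 2/5
(3,1)P 1/4
(3,2)Q 4/7
(3,3)Q 2/5
(3,5)P 3/4
(3,6)P 2/3
(4,1)Q 2/4
(4,3)P 2/6
(4,4)P 2/6
(4,5)Q 2/6
(4,6)P 2/4
(5,1)Q 1/2
(5,2)P 1/4
(5,3)Q 1/4
(5,4)Q 2/4
(5,6)Q 1/2
Sum over 23 particles: 1/3 + 2/5 + 2/3 + 1/1 + 1/1 + 2/5 + 3/8 + 2/5 + 1/4 + 4/7 + 2/5 + 3/4 + 2/3 + 2/4 + 2/6 + 2/6 + 2/6 + 2/4 + 1/2 + 1/4 + 1/4 + 2/4 + 1/2 = 9419/840; mean = 9419/840 ÷ 23 = 9419/19320 = 0.487525… → 0.488.

0.488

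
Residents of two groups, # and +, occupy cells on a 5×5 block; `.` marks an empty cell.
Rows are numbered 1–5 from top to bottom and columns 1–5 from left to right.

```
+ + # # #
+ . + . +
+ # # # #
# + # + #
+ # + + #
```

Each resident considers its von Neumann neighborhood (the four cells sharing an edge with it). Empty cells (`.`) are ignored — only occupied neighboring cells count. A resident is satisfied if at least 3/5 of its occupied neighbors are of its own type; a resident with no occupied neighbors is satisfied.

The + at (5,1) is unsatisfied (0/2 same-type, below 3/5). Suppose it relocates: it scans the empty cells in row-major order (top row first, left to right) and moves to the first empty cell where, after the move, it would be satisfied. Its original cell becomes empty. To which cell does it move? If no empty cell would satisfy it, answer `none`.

(2,2)

Vacating (5,1). Empty cells in order:
  (2,2): 3/4 same-type → satisfied — stop here.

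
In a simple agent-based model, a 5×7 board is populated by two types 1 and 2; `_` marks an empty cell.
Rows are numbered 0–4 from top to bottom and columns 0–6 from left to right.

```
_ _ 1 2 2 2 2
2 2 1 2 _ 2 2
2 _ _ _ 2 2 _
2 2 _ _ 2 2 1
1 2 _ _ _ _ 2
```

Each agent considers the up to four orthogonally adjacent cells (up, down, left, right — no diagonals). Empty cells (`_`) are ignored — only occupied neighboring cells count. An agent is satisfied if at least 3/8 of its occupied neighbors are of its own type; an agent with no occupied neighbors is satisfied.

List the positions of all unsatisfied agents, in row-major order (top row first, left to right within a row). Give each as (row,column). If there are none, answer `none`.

(1,2), (3,6), (4,0), (4,6)

Row 0: (0,2)1 1/2 ✓ · (0,3)2 2/3 ✓ · (0,4)2 2/2 ✓ · (0,5)2 3/3 ✓ · (0,6)2 2/2 ✓
Row 1: (1,0)2 2/2 ✓ · (1,1)2 1/2 ✓ · (1,2)1 1/3 ✗ · (1,3)2 1/2 ✓ · (1,5)2 3/3 ✓ · (1,6)2 2/2 ✓
Row 2: (2,0)2 2/2 ✓ · (2,4)2 2/2 ✓ · (2,5)2 3/3 ✓
Row 3: (3,0)2 2/3 ✓ · (3,1)2 2/2 ✓ · (3,4)2 2/2 ✓ · (3,5)2 2/3 ✓ · (3,6)1 0/2 ✗
Row 4: (4,0)1 0/2 ✗ · (4,1)2 1/2 ✓ · (4,6)2 0/1 ✗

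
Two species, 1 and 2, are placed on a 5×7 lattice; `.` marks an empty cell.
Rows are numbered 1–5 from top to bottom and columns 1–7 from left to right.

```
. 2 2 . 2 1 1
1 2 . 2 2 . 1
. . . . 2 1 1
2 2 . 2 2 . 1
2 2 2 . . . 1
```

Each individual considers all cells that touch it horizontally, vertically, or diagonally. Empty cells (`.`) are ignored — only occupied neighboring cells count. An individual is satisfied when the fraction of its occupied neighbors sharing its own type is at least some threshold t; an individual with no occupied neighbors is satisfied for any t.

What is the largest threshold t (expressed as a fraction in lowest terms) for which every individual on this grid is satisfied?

Row 1: (1,2)2 2/3 · (1,3)2 3/3 · (1,5)2 2/3 · (1,6)1 2/4 · (1,7)1 2/2
Row 2: (2,1)1 0/2 · (2,2)2 2/3 · (2,4)2 4/4 · (2,5)2 3/5 · (2,7)1 4/4
Row 3: (3,5)2 4/5 · (3,6)1 3/6 · (3,7)1 3/3
Row 4: (4,1)2 3/3 · (4,2)2 4/4 · (4,4)2 3/3 · (4,5)2 2/3 · (4,7)1 3/3
Row 5: (5,1)2 3/3 · (5,2)2 4/4 · (5,3)2 3/3 · (5,7)1 1/1
The smallest same-type fraction is 0/2 at (2,1), which reduces to 0/1. Any threshold above that leaves this individual unsatisfied.

0/1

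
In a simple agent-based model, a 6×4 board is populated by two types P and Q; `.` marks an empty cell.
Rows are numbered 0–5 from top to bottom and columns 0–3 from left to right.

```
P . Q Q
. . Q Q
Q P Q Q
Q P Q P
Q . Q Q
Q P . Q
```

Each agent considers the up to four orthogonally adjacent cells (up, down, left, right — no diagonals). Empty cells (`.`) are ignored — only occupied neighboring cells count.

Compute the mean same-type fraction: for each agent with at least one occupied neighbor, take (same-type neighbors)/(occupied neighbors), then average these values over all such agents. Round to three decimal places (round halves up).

(0,0)P — no occupied neighbors
(0,2)Q 2/2
(0,3)Q 2/2
(1,2)Q 3/3
(1,3)Q 3/3
(2,0)Q 1/2
(2,1)P 1/3
(2,2)Q 3/4
(2,3)Q 2/3
(3,0)Q 2/3
(3,1)P 1/3
(3,2)Q 2/4
(3,3)P 0/3
(4,0)Q 2/2
(4,2)Q 2/2
(4,3)Q 2/3
(5,0)Q 1/2
(5,1)P 0/1
(5,3)Q 1/1
Sum over 18 agents: 2/2 + 2/2 + 3/3 + 3/3 + 1/2 + 1/3 + 3/4 + 2/3 + 2/3 + 1/3 + 2/4 + 0/3 + 2/2 + 2/2 + 2/3 + 1/2 + 0/1 + 1/1 = 143/12; mean = 143/12 ÷ 18 = 143/216 = 0.662037… → 0.662.

0.662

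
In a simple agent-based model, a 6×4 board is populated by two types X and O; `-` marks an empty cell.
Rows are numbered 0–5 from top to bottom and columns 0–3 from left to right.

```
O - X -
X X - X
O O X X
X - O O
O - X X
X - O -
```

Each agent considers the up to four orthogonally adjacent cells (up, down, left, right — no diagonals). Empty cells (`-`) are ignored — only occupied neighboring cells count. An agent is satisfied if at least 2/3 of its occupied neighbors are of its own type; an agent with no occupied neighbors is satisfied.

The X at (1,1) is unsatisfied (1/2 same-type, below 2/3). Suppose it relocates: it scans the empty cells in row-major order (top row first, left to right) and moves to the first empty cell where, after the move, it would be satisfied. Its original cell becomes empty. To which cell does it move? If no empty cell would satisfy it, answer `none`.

(0,3)

Vacating (1,1). Empty cells in order:
  (0,1): 1/2 same-type → still unsatisfied.
  (0,3): 2/2 same-type → satisfied — stop here.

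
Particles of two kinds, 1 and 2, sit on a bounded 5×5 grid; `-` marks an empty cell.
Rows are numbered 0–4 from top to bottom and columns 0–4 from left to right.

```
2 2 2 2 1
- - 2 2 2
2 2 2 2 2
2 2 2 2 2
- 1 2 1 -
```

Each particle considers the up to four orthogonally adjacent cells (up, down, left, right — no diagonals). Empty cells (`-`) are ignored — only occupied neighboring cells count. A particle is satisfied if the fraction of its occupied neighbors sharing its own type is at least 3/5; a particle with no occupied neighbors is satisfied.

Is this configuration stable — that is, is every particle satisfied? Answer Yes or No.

Row 0: (0,0)2 1/1 ok · (0,1)2 2/2 ok · (0,2)2 3/3 ok · (0,3)2 2/3 ok · (0,4)1 0/2 unhappy
Row 1: (1,2)2 3/3 ok · (1,3)2 4/4 ok · (1,4)2 2/3 ok
Row 2: (2,0)2 2/2 ok · (2,1)2 3/3 ok · (2,2)2 4/4 ok · (2,3)2 4/4 ok · (2,4)2 3/3 ok
Row 3: (3,0)2 2/2 ok · (3,1)2 3/4 ok · (3,2)2 4/4 ok · (3,3)2 3/4 ok · (3,4)2 2/2 ok
Row 4: (4,1)1 0/2 unhappy · (4,2)2 1/3 unhappy · (4,3)1 0/2 unhappy
For instance (0,4) has only 0/2 same-type neighbors, below 3/5.

No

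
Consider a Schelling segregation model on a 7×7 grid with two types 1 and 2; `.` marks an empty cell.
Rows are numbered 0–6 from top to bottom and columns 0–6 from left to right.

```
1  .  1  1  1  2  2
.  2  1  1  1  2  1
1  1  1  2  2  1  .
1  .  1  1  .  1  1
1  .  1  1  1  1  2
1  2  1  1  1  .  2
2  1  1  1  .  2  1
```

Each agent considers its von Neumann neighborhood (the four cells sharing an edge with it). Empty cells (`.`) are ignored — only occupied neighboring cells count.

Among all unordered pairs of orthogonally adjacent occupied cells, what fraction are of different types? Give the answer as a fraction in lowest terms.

7/19

Scan each occupied cell's neighbors to the right and below so each pair is counted once.
Row 0: 1(0,2)–1(0,3)= 1(0,2)–1(1,2)= 1(0,3)–1(0,4)= 1(0,3)–1(1,3)= 1(0,4)–2(0,5)≠ 1(0,4)–1(1,4)= 2(0,5)–2(0,6)= 2(0,5)–2(1,5)= 2(0,6)–1(1,6)≠  → 2/9 unlike.
Row 1: 2(1,1)–1(1,2)≠ 2(1,1)–1(2,1)≠ 1(1,2)–1(1,3)= 1(1,2)–1(2,2)= 1(1,3)–1(1,4)= 1(1,3)–2(2,3)≠ 1(1,4)–2(1,5)≠ 1(1,4)–2(2,4)≠ 2(1,5)–1(1,6)≠ 2(1,5)–1(2,5)≠  → 7/10 unlike.
Row 2: 1(2,0)–1(2,1)= 1(2,0)–1(3,0)= 1(2,1)–1(2,2)= 1(2,2)–2(2,3)≠ 1(2,2)–1(3,2)= 2(2,3)–2(2,4)= 2(2,3)–1(3,3)≠ 2(2,4)–1(2,5)≠ 1(2,5)–1(3,5)=  → 3/9 unlike.
Row 3: 1(3,0)–1(4,0)= 1(3,2)–1(3,3)= 1(3,2)–1(4,2)= 1(3,3)–1(4,3)= 1(3,5)–1(3,6)= 1(3,5)–1(4,5)= 1(3,6)–2(4,6)≠  → 1/7 unlike.
Row 4: 1(4,0)–1(5,0)= 1(4,2)–1(4,3)= 1(4,2)–1(5,2)= 1(4,3)–1(4,4)= 1(4,3)–1(5,3)= 1(4,4)–1(4,5)= 1(4,4)–1(5,4)= 1(4,5)–2(4,6)≠ 2(4,6)–2(5,6)=  → 1/9 unlike.
Row 5: 1(5,0)–2(5,1)≠ 1(5,0)–2(6,0)≠ 2(5,1)–1(5,2)≠ 2(5,1)–1(6,1)≠ 1(5,2)–1(5,3)= 1(5,2)–1(6,2)= 1(5,3)–1(5,4)= 1(5,3)–1(6,3)= 2(5,6)–1(6,6)≠  → 5/9 unlike.
Row 6: 2(6,0)–1(6,1)≠ 1(6,1)–1(6,2)= 1(6,2)–1(6,3)= 2(6,5)–1(6,6)≠  → 2/4 unlike.
Total adjacent occupied pairs: 57; unlike-type pairs: 21.
21/57 reduces to 7/19.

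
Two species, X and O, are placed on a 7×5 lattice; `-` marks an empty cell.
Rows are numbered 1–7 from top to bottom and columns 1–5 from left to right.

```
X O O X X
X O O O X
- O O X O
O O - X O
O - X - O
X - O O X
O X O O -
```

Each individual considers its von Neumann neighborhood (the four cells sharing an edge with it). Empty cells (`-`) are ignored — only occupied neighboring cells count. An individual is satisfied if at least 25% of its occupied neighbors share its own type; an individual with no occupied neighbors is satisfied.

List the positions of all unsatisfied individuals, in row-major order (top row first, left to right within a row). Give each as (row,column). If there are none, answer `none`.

Row 1: (1,1)X 1/2 ✓ · (1,2)O 2/3 ✓ · (1,3)O 2/3 ✓ · (1,4)X 1/3 ✓ · (1,5)X 2/2 ✓
Row 2: (2,1)X 1/2 ✓ · (2,2)O 3/4 ✓ · (2,3)O 4/4 ✓ · (2,4)O 1/4 ✓ · (2,5)X 1/3 ✓
Row 3: (3,2)O 3/3 ✓ · (3,3)O 2/3 ✓ · (3,4)X 1/4 ✓ · (3,5)O 1/3 ✓
Row 4: (4,1)O 2/2 ✓ · (4,2)O 2/2 ✓ · (4,4)X 1/2 ✓ · (4,5)O 2/3 ✓
Row 5: (5,1)O 1/2 ✓ · (5,3)X 0/1 ✗ · (5,5)O 1/2 ✓
Row 6: (6,1)X 0/2 ✗ · (6,3)O 2/3 ✓ · (6,4)O 2/3 ✓ · (6,5)X 0/2 ✗
Row 7: (7,1)O 0/2 ✗ · (7,2)X 0/2 ✗ · (7,3)O 2/3 ✓ · (7,4)O 2/2 ✓

(5,3), (6,1), (6,5), (7,1), (7,2)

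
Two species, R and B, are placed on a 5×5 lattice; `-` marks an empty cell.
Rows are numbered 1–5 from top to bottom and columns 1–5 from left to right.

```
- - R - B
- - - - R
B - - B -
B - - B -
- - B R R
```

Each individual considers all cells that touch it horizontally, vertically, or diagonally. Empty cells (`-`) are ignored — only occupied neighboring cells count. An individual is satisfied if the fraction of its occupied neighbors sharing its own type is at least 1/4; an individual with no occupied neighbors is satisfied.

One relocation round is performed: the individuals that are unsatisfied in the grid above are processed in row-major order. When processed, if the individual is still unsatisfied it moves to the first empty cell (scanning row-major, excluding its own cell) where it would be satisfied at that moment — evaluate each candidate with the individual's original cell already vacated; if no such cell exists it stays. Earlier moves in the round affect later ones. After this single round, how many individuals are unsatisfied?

Initially unsatisfied (in order): (1,5), (2,5).
  (1,5) → (1,1).
  (2,5) → (1,2).
Resulting grid:
B R R - -
- - - - -
B - - B -
B - - B -
- - B R R
Unsatisfied now: (1,1).

1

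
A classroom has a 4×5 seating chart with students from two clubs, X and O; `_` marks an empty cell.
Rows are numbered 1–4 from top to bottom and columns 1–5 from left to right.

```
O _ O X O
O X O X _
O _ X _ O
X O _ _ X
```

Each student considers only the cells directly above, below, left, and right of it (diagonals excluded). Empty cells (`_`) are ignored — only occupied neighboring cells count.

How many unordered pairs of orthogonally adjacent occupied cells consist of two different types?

9

Scan each occupied cell's neighbors to the right and below so each pair is counted once.
From row 1: 2 unlike of 5 pairs (running 2/5).
From row 2: 4 unlike of 5 pairs (running 6/10).
From row 3: 2 unlike of 2 pairs (running 8/12).
From row 4: 1 unlike of 1 pairs (running 9/13).
Total adjacent occupied pairs: 13; unlike-type pairs: 9.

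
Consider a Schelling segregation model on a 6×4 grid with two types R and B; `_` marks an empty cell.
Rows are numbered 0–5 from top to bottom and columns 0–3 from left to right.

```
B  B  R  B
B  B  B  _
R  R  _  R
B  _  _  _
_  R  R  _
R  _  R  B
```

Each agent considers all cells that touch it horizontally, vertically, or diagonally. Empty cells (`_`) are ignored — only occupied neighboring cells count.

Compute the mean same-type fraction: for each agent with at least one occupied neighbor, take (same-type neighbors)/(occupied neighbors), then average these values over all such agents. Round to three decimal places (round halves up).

Row 0: (0,0)B 3/3 · (0,1)B 4/5 · (0,2)R 0/4 · (0,3)B 1/2
Row 1: (1,0)B 3/5 · (1,1)B 4/7 · (1,2)B 3/6
Row 2: (2,0)R 1/4 · (2,1)R 1/5 · (2,3)R 0/1
Row 3: (3,0)B 0/3
Row 4: (4,1)R 3/4 · (4,2)R 2/3
Row 5: (5,0)R 1/1 · (5,2)R 2/3 · (5,3)B 0/2
Sum over 16 agents: 3/3 + 4/5 + 0/4 + 1/2 + 3/5 + 4/7 + 3/6 + 1/4 + 1/5 + 0/1 + 0/3 + 3/4 + 2/3 + 1/1 + 2/3 + 0/2 = 788/105; mean = 788/105 ÷ 16 = 197/420 = 0.469047… → 0.469.

0.469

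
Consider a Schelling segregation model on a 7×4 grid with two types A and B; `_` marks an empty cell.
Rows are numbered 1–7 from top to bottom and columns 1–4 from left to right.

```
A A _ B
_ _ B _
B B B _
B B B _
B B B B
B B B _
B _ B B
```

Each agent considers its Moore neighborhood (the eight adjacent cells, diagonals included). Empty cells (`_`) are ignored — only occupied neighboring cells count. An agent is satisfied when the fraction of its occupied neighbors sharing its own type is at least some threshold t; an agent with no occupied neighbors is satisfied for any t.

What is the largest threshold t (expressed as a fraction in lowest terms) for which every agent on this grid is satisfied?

(1,1)A 1/1
(1,2)A 1/2
(1,4)B 1/1
(2,3)B 3/4
(3,1)B 3/3
(3,2)B 6/6
(3,3)B 4/4
(4,1)B 5/5
(4,2)B 8/8
(4,3)B 6/6
(5,1)B 5/5
(5,2)B 8/8
(5,3)B 6/6
(5,4)B 3/3
(6,1)B 4/4
(6,2)B 7/7
(6,3)B 6/6
(7,1)B 2/2
(7,3)B 3/3
(7,4)B 2/2
The smallest same-type fraction is 1/2 at (1,2), which reduces to 1/2. Any threshold above that leaves this agent unsatisfied.

1/2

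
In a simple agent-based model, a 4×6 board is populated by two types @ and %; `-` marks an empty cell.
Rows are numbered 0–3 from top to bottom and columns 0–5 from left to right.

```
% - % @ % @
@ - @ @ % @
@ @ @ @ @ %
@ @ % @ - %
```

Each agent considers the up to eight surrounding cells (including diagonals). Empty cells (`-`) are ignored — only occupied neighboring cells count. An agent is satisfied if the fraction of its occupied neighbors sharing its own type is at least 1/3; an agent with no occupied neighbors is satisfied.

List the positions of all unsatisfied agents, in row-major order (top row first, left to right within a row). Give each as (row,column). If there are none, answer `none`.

Row 0: (0,0)% 0/1 ✗ · (0,2)% 0/3 ✗ · (0,3)@ 2/5 ✓ · (0,4)% 1/5 ✗ · (0,5)@ 1/3 ✓
Row 1: (1,0)@ 2/3 ✓ · (1,2)@ 5/6 ✓ · (1,3)@ 5/8 ✓ · (1,4)% 2/8 ✗ · (1,5)@ 2/5 ✓
Row 2: (2,0)@ 4/4 ✓ · (2,1)@ 6/7 ✓ · (2,2)@ 6/7 ✓ · (2,3)@ 5/7 ✓ · (2,4)@ 4/7 ✓ · (2,5)% 2/4 ✓
Row 3: (3,0)@ 3/3 ✓ · (3,1)@ 4/5 ✓ · (3,2)% 0/5 ✗ · (3,3)@ 3/4 ✓ · (3,5)% 1/2 ✓

(0,0), (0,2), (0,4), (1,4), (3,2)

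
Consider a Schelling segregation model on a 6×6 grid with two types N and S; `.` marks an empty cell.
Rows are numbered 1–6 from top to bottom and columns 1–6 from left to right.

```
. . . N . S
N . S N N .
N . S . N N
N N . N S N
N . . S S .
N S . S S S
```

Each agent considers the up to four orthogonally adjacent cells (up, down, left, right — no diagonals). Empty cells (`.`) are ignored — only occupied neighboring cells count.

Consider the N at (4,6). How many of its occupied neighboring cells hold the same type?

1

Occupied neighbors of (4,6): (3,6)=N, (4,5)=S.
Same type (N): 1 of 2.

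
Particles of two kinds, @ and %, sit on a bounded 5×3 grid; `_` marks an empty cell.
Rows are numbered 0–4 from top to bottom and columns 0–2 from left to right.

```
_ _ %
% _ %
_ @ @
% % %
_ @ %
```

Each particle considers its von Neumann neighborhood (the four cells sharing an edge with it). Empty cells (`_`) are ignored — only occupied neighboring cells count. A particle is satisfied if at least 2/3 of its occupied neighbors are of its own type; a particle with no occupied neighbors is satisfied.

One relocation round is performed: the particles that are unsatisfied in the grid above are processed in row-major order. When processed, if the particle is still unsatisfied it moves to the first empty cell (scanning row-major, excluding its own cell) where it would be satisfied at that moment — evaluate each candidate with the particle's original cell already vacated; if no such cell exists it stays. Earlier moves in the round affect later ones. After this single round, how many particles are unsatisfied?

Initially unsatisfied (in order): (1,2), (2,1), (2,2), (3,1), (4,1), (4,2).
  (1,2) → (0,0).
  (2,1): no empty cell satisfies it; stays.
  (2,2): no empty cell satisfies it; stays.
  (3,1) → (0,1).
  (4,1): no empty cell satisfies it; stays.
  (4,2) → (1,1).
Resulting grid:
% % %
% % _
_ @ @
% _ %
_ @ _
Unsatisfied now: (2,1), (2,2), (3,2).

3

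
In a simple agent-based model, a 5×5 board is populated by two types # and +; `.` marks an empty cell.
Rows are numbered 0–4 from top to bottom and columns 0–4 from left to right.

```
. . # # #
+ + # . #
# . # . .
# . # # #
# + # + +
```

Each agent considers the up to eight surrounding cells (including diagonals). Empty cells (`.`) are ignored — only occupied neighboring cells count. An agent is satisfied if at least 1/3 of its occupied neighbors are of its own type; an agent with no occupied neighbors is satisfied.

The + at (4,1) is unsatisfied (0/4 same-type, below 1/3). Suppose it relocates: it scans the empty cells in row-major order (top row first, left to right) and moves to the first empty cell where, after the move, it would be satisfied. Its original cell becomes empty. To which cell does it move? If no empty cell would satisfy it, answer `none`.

(0,0)

Vacating (4,1). Empty cells in order:
  (0,0): 2/2 same-type → satisfied — stop here.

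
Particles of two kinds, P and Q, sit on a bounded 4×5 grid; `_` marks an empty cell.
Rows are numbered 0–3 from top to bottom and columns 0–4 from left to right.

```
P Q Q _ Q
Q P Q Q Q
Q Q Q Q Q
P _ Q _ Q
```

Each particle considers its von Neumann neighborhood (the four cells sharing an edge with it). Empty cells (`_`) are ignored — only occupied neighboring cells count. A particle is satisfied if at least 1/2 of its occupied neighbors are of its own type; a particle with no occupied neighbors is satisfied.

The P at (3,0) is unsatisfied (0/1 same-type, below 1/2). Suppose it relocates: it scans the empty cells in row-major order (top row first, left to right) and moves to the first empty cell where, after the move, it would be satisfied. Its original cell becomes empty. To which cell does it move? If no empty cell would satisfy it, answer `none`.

none

Vacating (3,0). Empty cells in order:
  (0,3): 0/3 same-type → still unsatisfied.
  (3,1): 0/2 same-type → still unsatisfied.
  (3,3): 0/3 same-type → still unsatisfied.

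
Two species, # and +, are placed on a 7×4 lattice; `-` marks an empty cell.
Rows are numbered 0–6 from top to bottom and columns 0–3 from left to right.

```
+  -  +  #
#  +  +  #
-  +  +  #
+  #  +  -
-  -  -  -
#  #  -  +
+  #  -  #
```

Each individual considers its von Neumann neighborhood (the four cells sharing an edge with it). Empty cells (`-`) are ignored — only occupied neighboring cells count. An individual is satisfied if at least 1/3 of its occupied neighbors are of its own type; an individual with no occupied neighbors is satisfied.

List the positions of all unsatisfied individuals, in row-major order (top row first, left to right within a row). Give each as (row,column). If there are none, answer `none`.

(0,0)+ 0/1 not
(0,2)+ 1/2 satisfied
(0,3)# 1/2 satisfied
(1,0)# 0/2 not
(1,1)+ 2/3 satisfied
(1,2)+ 3/4 satisfied
(1,3)# 2/3 satisfied
(2,1)+ 2/3 satisfied
(2,2)+ 3/4 satisfied
(2,3)# 1/2 satisfied
(3,0)+ 0/1 not
(3,1)# 0/3 not
(3,2)+ 1/2 satisfied
(5,0)# 1/2 satisfied
(5,1)# 2/2 satisfied
(5,3)+ 0/1 not
(6,0)+ 0/2 not
(6,1)# 1/2 satisfied
(6,3)# 0/1 not

(0,0), (1,0), (3,0), (3,1), (5,3), (6,0), (6,3)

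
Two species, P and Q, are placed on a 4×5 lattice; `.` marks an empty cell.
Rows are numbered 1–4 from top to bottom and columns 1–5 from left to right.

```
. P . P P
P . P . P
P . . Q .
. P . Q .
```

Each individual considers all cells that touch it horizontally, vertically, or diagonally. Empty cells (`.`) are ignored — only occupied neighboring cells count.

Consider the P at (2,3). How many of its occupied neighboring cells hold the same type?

Occupied neighbors of (2,3): (1,2)=P, (1,4)=P, (3,4)=Q.
Same type (P): 2 of 3.

2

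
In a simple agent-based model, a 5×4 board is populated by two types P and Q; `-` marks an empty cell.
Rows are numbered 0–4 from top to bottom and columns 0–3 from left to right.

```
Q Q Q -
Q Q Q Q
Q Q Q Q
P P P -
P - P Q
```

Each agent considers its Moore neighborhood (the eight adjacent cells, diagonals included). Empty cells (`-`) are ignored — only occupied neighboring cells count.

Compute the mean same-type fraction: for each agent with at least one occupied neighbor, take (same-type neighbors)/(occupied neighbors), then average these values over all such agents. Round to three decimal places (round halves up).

0.751

(0,0)Q 3/3
(0,1)Q 5/5
(0,2)Q 4/4
(1,0)Q 5/5
(1,1)Q 8/8
(1,2)Q 7/7
(1,3)Q 4/4
(2,0)Q 3/5
(2,1)Q 5/8
(2,2)Q 5/7
(2,3)Q 3/4
(3,0)P 2/4
(3,1)P 4/7
(3,2)P 2/6
(4,0)P 2/2
(4,2)P 2/3
(4,3)Q 0/2
Sum over 17 agents: 3/3 + 5/5 + 4/4 + 5/5 + 8/8 + 7/7 + 4/4 + 3/5 + 5/8 + 5/7 + 3/4 + 2/4 + 4/7 + 2/6 + 2/2 + 2/3 + 0/2 = 3573/280; mean = 3573/280 ÷ 17 = 3573/4760 = 0.750630… → 0.751.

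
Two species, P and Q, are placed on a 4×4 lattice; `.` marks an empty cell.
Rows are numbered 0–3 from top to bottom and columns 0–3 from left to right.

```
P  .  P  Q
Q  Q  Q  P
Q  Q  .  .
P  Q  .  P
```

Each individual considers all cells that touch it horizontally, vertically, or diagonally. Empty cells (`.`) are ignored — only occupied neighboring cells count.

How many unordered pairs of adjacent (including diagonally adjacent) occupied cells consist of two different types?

Scan each occupied cell's neighbors to the right and below (and the two forward diagonals) so each pair is counted once.
From row 0: 6 unlike of 8 pairs (running 6/8).
From row 1: 1 unlike of 8 pairs (running 7/16).
From row 2: 2 unlike of 5 pairs (running 9/21).
From row 3: 1 unlike of 1 pairs (running 10/22).
Total adjacent occupied pairs: 22; unlike-type pairs: 10.

10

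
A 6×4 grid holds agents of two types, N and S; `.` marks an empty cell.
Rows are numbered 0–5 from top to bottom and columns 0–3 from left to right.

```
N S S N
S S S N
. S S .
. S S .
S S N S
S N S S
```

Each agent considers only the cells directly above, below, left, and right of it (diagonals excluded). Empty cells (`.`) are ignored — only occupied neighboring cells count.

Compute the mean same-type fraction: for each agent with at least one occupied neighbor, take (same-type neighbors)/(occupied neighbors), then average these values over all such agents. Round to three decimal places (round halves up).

0.604

(0,0)N 0/2
(0,1)S 2/3
(0,2)S 2/3
(0,3)N 1/2
(1,0)S 1/2
(1,1)S 4/4
(1,2)S 3/4
(1,3)N 1/2
(2,1)S 3/3
(2,2)S 3/3
(3,1)S 3/3
(3,2)S 2/3
(4,0)S 2/2
(4,1)S 2/4
(4,2)N 0/4
(4,3)S 1/2
(5,0)S 1/2
(5,1)N 0/3
(5,2)S 1/3
(5,3)S 2/2
Sum over 20 agents: 0/2 + 2/3 + 2/3 + 1/2 + 1/2 + 4/4 + 3/4 + 1/2 + 3/3 + 3/3 + 3/3 + 2/3 + 2/2 + 2/4 + 0/4 + 1/2 + 1/2 + 0/3 + 1/3 + 2/2 = 145/12; mean = 145/12 ÷ 20 = 29/48 = 0.604166… → 0.604.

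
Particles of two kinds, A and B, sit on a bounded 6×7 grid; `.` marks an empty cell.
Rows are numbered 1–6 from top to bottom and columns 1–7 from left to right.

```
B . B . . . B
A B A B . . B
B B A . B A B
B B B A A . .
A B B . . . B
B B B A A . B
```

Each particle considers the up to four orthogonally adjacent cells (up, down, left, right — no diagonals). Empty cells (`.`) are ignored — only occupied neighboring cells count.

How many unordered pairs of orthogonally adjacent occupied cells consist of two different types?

Scan each occupied cell's neighbors to the right and below so each pair is counted once.
From row 1: 2 unlike of 3 pairs (running 2/3).
From row 2: 4 unlike of 7 pairs (running 6/10).
From row 3: 5 unlike of 8 pairs (running 11/18).
From row 4: 2 unlike of 7 pairs (running 13/25).
From row 5: 2 unlike of 6 pairs (running 15/31).
From row 6: 1 unlike of 4 pairs (running 16/35).
Total adjacent occupied pairs: 35; unlike-type pairs: 16.

16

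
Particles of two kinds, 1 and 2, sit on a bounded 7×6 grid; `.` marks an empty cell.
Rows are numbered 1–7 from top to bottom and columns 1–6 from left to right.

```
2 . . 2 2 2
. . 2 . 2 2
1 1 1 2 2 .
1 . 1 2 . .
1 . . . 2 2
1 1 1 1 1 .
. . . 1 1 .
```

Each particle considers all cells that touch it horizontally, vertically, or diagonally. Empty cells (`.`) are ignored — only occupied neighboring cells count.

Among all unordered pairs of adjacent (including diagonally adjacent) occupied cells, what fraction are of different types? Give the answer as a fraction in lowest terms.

9/46

Scan each occupied cell's neighbors to the right and below (and the two forward diagonals) so each pair is counted once.
Row 1: 2(1,4)–2(1,5)= 2(1,4)–2(2,5)= 2(1,4)–2(2,3)= 2(1,5)–2(1,6)= 2(1,5)–2(2,5)= 2(1,5)–2(2,6)= 2(1,6)–2(2,6)= 2(1,6)–2(2,5)=  → 0/8 unlike.
Row 2: 2(2,3)–1(3,3)≠ 2(2,3)–2(3,4)= 2(2,3)–1(3,2)≠ 2(2,5)–2(2,6)= 2(2,5)–2(3,5)= 2(2,5)–2(3,4)= 2(2,6)–2(3,5)=  → 2/7 unlike.
Row 3: 1(3,1)–1(3,2)= 1(3,1)–1(4,1)= 1(3,2)–1(3,3)= 1(3,2)–1(4,3)= 1(3,2)–1(4,1)= 1(3,3)–2(3,4)≠ 1(3,3)–1(4,3)= 1(3,3)–2(4,4)≠ 2(3,4)–2(3,5)= 2(3,4)–2(4,4)= 2(3,4)–1(4,3)≠ 2(3,5)–2(4,4)=  → 3/12 unlike.
Row 4: 1(4,1)–1(5,1)= 1(4,3)–2(4,4)≠ 2(4,4)–2(5,5)=  → 1/3 unlike.
Row 5: 1(5,1)–1(6,1)= 1(5,1)–1(6,2)= 2(5,5)–2(5,6)= 2(5,5)–1(6,5)≠ 2(5,5)–1(6,4)≠ 2(5,6)–1(6,5)≠  → 3/6 unlike.
Row 6: 1(6,1)–1(6,2)= 1(6,2)–1(6,3)= 1(6,3)–1(6,4)= 1(6,3)–1(7,4)= 1(6,4)–1(6,5)= 1(6,4)–1(7,4)= 1(6,4)–1(7,5)= 1(6,5)–1(7,5)= 1(6,5)–1(7,4)=  → 0/9 unlike.
Row 7: 1(7,4)–1(7,5)=  → 0/1 unlike.
Total adjacent occupied pairs: 46; unlike-type pairs: 9.
9/46 is already in lowest terms.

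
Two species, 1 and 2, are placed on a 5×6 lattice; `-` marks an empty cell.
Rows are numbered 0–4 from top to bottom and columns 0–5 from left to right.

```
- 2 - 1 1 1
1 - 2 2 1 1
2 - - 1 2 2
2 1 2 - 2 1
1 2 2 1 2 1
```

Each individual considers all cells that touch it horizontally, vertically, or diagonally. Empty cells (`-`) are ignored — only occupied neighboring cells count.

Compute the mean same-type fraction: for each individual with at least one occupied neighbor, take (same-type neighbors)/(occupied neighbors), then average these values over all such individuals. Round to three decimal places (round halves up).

0.412

(0,1)2 1/2
(0,3)1 2/4
(0,4)1 4/5
(0,5)1 3/3
(1,0)1 0/2
(1,2)2 2/4
(1,3)2 2/6
(1,4)1 5/8
(1,5)1 3/5
(2,0)2 1/3
(2,3)1 1/6
(2,4)2 3/7
(2,5)2 2/5
(3,0)2 2/4
(3,1)1 1/6
(3,2)2 2/5
(3,4)2 3/7
(3,5)1 1/5
(4,0)1 1/3
(4,1)2 3/5
(4,2)2 2/4
(4,3)1 0/4
(4,4)2 1/4
(4,5)1 1/3
Sum over 24 individuals: 1/2 + 2/4 + 4/5 + 3/3 + 0/2 + 2/4 + 2/6 + 5/8 + 3/5 + 1/3 + 1/6 + 3/7 + 2/5 + 2/4 + 1/6 + 2/5 + 3/7 + 1/5 + 1/3 + 3/5 + 2/4 + 0/4 + 1/4 + 1/3 = 1663/168; mean = 1663/168 ÷ 24 = 1663/4032 = 0.412450… → 0.412.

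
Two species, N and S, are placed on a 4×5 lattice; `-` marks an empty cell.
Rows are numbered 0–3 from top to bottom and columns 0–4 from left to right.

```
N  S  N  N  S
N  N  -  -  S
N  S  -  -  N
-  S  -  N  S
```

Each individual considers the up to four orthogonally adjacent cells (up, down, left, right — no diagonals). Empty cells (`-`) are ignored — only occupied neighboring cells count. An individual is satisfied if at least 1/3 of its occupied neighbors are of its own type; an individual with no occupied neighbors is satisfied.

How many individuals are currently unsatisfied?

4

(0,0)N 1/2 ✓
(0,1)S 0/3 ✗
(0,2)N 1/2 ✓
(0,3)N 1/2 ✓
(0,4)S 1/2 ✓
(1,0)N 3/3 ✓
(1,1)N 1/3 ✓
(1,4)S 1/2 ✓
(2,0)N 1/2 ✓
(2,1)S 1/3 ✓
(2,4)N 0/2 ✗
(3,1)S 1/1 ✓
(3,3)N 0/1 ✗
(3,4)S 0/2 ✗
Unsatisfied: (0,1), (2,4), (3,3), (3,4) — 4 in total.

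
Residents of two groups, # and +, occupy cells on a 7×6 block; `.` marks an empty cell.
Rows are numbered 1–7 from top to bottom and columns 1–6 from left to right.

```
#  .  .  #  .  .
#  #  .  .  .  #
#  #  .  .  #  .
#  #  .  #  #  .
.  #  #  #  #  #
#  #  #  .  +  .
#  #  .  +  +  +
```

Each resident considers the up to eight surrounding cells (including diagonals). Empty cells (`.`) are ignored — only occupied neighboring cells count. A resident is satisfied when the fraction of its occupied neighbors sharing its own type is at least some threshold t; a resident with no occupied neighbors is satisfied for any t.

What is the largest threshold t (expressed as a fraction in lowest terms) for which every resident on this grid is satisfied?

1/2

(1,1)# 2/2
(1,4)# — no occupied neighbors
(2,1)# 4/4
(2,2)# 4/4
(2,6)# 1/1
(3,1)# 5/5
(3,2)# 5/5
(3,5)# 3/3
(4,1)# 4/4
(4,2)# 5/5
(4,4)# 5/5
(4,5)# 5/5
(5,2)# 6/6
(5,3)# 6/6
(5,4)# 5/6
(5,5)# 4/5
(5,6)# 2/3
(6,1)# 4/4
(6,2)# 6/6
(6,3)# 5/6
(6,5)+ 3/6
(7,1)# 3/3
(7,2)# 4/4
(7,4)+ 2/3
(7,5)+ 3/3
(7,6)+ 2/2
The smallest same-type fraction is 3/6 at (6,5), which reduces to 1/2. Any threshold above that leaves this resident unsatisfied.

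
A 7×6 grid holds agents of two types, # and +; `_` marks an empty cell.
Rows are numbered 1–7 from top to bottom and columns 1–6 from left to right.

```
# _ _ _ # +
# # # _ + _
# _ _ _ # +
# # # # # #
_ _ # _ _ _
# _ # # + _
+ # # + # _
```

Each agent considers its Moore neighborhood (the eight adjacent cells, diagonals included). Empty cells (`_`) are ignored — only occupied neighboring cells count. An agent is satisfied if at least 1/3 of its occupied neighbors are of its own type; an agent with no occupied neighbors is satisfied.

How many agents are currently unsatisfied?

Row 1: (1,1)# 2/2 ✓ · (1,5)# 0/2 ✗ · (1,6)+ 1/2 ✓
Row 2: (2,1)# 3/3 ✓ · (2,2)# 4/4 ✓ · (2,3)# 1/1 ✓ · (2,5)+ 2/4 ✓
Row 3: (3,1)# 4/4 ✓ · (3,5)# 3/5 ✓ · (3,6)+ 1/4 ✗
Row 4: (4,1)# 2/2 ✓ · (4,2)# 4/4 ✓ · (4,3)# 3/3 ✓ · (4,4)# 4/4 ✓ · (4,5)# 3/4 ✓ · (4,6)# 2/3 ✓
Row 5: (5,3)# 5/5 ✓
Row 6: (6,1)# 1/2 ✓ · (6,3)# 4/5 ✓ · (6,4)# 4/6 ✓ · (6,5)+ 1/3 ✓
Row 7: (7,1)+ 0/2 ✗ · (7,2)# 3/4 ✓ · (7,3)# 3/4 ✓ · (7,4)+ 1/5 ✗ · (7,5)# 1/3 ✓
Unsatisfied: (1,5), (3,6), (7,1), (7,4) — 4 in total.

4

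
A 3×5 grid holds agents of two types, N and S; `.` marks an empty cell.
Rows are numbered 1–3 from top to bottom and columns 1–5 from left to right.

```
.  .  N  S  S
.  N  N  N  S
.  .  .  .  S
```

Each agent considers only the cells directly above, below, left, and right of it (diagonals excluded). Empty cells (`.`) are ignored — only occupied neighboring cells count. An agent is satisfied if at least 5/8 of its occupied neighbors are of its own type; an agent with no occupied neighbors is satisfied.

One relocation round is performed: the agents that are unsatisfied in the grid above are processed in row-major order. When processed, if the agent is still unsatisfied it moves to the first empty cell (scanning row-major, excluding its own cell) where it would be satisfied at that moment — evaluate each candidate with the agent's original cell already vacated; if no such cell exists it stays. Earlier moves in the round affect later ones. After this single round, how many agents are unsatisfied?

Initially unsatisfied (in order): (1,3), (1,4), (2,4).
  (1,3) → (1,1).
  (1,4) → (3,1).
  (2,4) → (1,2).
Resulting grid:
N N . . S
. N N . S
S . . . S
All satisfied now.

0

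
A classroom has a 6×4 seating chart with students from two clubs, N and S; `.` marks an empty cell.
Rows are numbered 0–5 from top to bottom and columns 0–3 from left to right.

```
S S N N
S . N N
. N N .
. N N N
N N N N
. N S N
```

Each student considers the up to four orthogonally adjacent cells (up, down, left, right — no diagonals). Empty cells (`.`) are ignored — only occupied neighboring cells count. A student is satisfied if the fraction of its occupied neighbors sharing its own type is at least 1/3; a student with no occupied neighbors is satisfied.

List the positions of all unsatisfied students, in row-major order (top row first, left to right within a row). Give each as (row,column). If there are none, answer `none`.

(0,0)S 2/2 ✓
(0,1)S 1/2 ✓
(0,2)N 2/3 ✓
(0,3)N 2/2 ✓
(1,0)S 1/1 ✓
(1,2)N 3/3 ✓
(1,3)N 2/2 ✓
(2,1)N 2/2 ✓
(2,2)N 3/3 ✓
(3,1)N 3/3 ✓
(3,2)N 4/4 ✓
(3,3)N 2/2 ✓
(4,0)N 1/1 ✓
(4,1)N 4/4 ✓
(4,2)N 3/4 ✓
(4,3)N 3/3 ✓
(5,1)N 1/2 ✓
(5,2)S 0/3 ✗
(5,3)N 1/2 ✓

(5,2)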